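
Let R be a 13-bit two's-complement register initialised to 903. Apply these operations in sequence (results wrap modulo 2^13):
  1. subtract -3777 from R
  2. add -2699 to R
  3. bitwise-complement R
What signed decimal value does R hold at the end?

-1982

Start: R = 903 = 0001110000111.
R = 903 − (-3777) = 4680; wraps to -3512 = 1001001001000
R = -3512 + (-2699) = -6211; wraps to 1981 = 0011110111101
R = NOT 0011110111101 = 1100001000010 = -1982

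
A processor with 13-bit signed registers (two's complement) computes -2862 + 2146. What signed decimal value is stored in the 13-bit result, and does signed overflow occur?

-716; no overflow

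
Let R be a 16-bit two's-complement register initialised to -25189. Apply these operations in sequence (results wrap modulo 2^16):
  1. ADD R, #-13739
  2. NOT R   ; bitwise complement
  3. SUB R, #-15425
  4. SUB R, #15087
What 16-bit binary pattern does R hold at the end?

1001100101100001

Start: R = -25189 = 1001110110011011.
R = -25189 + (-13739) = -38928; wraps to 26608 = 0110011111110000
R = NOT 0110011111110000 = 1001100000001111 = -26609
R = -26609 − (-15425) = -11184 = 1101010001010000
R = -11184 − 15087 = -26271 = 1001100101100001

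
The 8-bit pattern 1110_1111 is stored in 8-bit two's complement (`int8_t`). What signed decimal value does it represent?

-17

MSB is 1, so the value is negative.
Invert: 00010000. Add 1: 00010001 = 17. So the value is −17.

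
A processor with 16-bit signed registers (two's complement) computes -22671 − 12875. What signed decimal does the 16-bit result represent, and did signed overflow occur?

29990; overflow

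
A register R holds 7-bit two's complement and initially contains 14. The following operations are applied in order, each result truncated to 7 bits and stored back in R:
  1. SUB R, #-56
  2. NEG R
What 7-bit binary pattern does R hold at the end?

Start: R = 14 = 0001110.
R = 14 − (-56) = 70; wraps to -58 = 1000110
R = −(-58) = 58 = 0111010

0111010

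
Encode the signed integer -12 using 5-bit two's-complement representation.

|-12| = 12 = 01100 in 5 bits.
Invert the bits: 10011. Add 1: 10100.
Check: 10100 reads as 20 − 32 = -12.

10100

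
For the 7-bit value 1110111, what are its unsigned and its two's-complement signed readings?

Unsigned: 1110111 = 119.
Signed: MSB=1 → 119 − 128 = -9.

unsigned = 119, signed = -9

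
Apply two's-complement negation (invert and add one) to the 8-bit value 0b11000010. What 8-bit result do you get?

00111110

Invert: 00111101. Add 1: 00111110.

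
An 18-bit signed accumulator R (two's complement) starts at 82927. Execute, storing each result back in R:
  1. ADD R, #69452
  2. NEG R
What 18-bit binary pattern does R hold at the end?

Start: R = 82927 = 010100001111101111.
R = 82927 + 69452 = 152379; wraps to -109765 = 100101001100111011
R = −(-109765) = 109765 = 011010110011000101

011010110011000101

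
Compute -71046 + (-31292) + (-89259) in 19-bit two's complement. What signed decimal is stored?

-191597

-71046 + (-31292) = -102338 (1100111000000111110)
-102338 + (-89259) = -191597 (1010001001110010011)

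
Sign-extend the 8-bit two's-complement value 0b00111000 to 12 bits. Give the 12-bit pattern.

000000111000

MSB of 00111000 is 0; replicate it into the new high bits.
0000|00111000 → 000000111000 (still 56).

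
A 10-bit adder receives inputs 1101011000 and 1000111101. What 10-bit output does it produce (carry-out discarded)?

0110010101

  1101011000
+ 1000111101
= 0110010101  (discard carry-out 1)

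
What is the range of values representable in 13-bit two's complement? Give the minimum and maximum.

min = -4096, max = 4095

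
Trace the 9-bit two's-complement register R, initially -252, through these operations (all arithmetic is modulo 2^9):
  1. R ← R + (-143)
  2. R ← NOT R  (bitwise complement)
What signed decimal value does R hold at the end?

-118

Start: R = -252 = 100000100.
R = -252 + (-143) = -395; wraps to 117 = 001110101
R = NOT 001110101 = 110001010 = -118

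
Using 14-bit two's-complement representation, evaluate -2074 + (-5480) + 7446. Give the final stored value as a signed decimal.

-108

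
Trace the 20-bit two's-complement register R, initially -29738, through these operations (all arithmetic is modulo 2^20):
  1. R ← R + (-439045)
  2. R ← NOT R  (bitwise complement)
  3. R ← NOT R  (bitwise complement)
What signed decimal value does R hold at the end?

-468783

Start: R = -29738 = 11111000101111010110.
R = -29738 + (-439045) = -468783 = 10001101100011010001
R = NOT 10001101100011010001 = 01110010011100101110 = 468782
R = NOT 01110010011100101110 = 10001101100011010001 = -468783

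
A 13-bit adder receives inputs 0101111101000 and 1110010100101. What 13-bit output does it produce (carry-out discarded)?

0100010001101

  0101111101000
+ 1110010100101
= 0100010001101  (discard carry-out 1)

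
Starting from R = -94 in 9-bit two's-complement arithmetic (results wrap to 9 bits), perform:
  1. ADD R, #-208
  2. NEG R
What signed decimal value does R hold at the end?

Start: R = -94 = 110100010.
R = -94 + (-208) = -302; wraps to 210 = 011010010
R = −(210) = -210 = 100101110

-210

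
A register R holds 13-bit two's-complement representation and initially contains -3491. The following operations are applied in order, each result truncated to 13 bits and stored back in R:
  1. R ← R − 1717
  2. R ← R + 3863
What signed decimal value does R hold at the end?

-1345

Start: R = -3491 = 1001001011101.
R = -3491 − 1717 = -5208; wraps to 2984 = 0101110101000
R = 2984 + 3863 = 6847; wraps to -1345 = 1101010111111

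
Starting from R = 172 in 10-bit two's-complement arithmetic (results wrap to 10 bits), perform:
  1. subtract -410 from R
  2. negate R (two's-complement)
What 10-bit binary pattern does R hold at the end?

Start: R = 172 = 0010101100.
R = 172 − (-410) = 582; wraps to -442 = 1001000110
R = −(-442) = 442 = 0110111010

0110111010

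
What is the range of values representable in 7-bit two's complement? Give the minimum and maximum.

min = -64, max = 63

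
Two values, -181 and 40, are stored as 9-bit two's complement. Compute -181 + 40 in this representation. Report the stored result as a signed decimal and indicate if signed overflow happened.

-181 → 101001011
40 → 000101000
  101001011
+ 000101000
= 101110011
Result 101110011: MSB = 1 → 371 − 512 = -141.
Addends have opposite signs, so signed overflow cannot occur.

-141; no overflow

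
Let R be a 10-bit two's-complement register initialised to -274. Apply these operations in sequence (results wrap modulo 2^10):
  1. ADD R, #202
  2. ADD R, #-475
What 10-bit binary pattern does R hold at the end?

0111011101

Start: R = -274 = 1011101110.
R = -274 + 202 = -72 = 1110111000
R = -72 + (-475) = -547; wraps to 477 = 0111011101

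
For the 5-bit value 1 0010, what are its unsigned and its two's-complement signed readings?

unsigned = 18, signed = -14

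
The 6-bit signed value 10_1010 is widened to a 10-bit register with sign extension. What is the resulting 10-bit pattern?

MSB of 101010 is 1; replicate it into the new high bits.
1111|101010 → 1111101010 (still -22).

1111101010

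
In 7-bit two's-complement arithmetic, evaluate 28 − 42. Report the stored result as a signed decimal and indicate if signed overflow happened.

-14; no overflow

28 → 0011100
42 → 0101010
Subtract via negate-and-add: invert 0101010 + 1 = 1010110 (i.e. -42).
  0011100
+ 1010110
= 1110010
Result 1110010: MSB = 1 → 114 − 128 = -14.
Addends (after negating the subtrahend) have opposite signs, so signed overflow cannot occur.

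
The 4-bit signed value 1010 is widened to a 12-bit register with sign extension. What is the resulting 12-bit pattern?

111111111010

MSB of 1010 is 1; replicate it into the new high bits.
11111111|1010 → 111111111010 (still -6).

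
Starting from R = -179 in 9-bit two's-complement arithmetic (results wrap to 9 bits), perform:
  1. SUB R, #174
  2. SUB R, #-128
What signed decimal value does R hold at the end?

Start: R = -179 = 101001101.
R = -179 − 174 = -353; wraps to 159 = 010011111
R = 159 − (-128) = 287; wraps to -225 = 100011111

-225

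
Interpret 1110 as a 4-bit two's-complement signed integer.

-2

MSB is 1, so the value is negative.
Unsigned reading: 14. Subtract 2^4 = 16: 14 − 16 = -2.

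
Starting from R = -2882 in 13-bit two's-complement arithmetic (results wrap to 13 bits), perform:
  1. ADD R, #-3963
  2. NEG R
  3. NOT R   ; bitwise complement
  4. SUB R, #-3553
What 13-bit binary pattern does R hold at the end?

Start: R = -2882 = 1010010111110.
R = -2882 + (-3963) = -6845; wraps to 1347 = 0010101000011
R = −(1347) = -1347 = 1101010111101
R = NOT 1101010111101 = 0010101000010 = 1346
R = 1346 − (-3553) = 4899; wraps to -3293 = 1001100100011

1001100100011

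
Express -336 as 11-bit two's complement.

|-336| = 336 = 00101010000 in 11 bits.
Invert the bits: 11010101111. Add 1: 11010110000.

11010110000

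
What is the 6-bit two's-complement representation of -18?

101110

|-18| = 18 = 010010 in 6 bits.
Invert the bits: 101101. Add 1: 101110.
Check: 101110 reads as 46 − 64 = -18.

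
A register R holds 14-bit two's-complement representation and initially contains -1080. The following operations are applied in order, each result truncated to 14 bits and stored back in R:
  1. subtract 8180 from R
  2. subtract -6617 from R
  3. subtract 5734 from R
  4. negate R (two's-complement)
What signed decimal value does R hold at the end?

-8007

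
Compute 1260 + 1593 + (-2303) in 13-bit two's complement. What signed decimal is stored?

1260 + 1593 = 2853 (0101100100101)
2853 + (-2303) = 550 (0001000100110)

550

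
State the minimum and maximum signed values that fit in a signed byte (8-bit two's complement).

min = -128, max = 127

Minimum: −2^7 = -128.
Maximum: 2^7 − 1 = 127.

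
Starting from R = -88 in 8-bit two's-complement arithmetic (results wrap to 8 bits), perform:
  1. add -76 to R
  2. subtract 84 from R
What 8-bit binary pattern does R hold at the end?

00001000

Start: R = -88 = 10101000.
R = -88 + (-76) = -164; wraps to 92 = 01011100
R = 92 − 84 = 8 = 00001000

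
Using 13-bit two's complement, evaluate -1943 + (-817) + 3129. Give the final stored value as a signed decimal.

-1943 + (-817) = -2760 (1010100111000)
-2760 + 3129 = 369 (0000101110001)

369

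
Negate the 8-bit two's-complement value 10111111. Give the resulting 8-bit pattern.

01000001

Invert: 01000000. Add 1: 01000001.
Check: 10111111 = -65, 01000001 = 65.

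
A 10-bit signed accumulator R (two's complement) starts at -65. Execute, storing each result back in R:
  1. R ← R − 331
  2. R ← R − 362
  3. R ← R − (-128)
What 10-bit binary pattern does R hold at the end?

0110001010

Start: R = -65 = 1110111111.
R = -65 − 331 = -396 = 1001110100
R = -396 − 362 = -758; wraps to 266 = 0100001010
R = 266 − (-128) = 394 = 0110001010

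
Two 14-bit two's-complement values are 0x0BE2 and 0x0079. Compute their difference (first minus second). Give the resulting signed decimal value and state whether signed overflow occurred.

0x0BE2 = 00101111100010 = 3042 (signed)
0x0079 = 00000001111001 = 121 (signed)
Subtract via negate-and-add: invert 00000001111001 + 1 = 11111110000111 (i.e. -121).
  00101111100010
+ 11111110000111
= 00101101101001  (discard carry-out 1)
Result 00101101101001: MSB = 0 → value 2921.
Addends (after negating the subtrahend) have opposite signs, so signed overflow cannot occur.

2921; no overflow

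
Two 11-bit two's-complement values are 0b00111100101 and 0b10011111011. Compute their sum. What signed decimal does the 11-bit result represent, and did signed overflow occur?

-288; no overflow

0b00111100101 → 00111100101 = 485 (signed)
0b10011111011 → 10011111011 = -773 (signed)
  00111100101
+ 10011111011
= 11011100000
Result 11011100000: MSB = 1 → 1760 − 2048 = -288.
Addends have opposite signs, so signed overflow cannot occur.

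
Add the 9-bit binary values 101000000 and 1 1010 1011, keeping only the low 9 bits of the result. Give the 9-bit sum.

011101011

  101000000
+ 110101011
= 011101011  (discard carry-out 1)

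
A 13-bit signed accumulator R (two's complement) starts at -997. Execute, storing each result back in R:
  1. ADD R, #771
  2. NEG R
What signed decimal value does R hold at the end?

226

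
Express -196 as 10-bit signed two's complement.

|-196| = 196 = 0011000100 in 10 bits.
Invert the bits: 1100111011. Add 1: 1100111100.

1100111100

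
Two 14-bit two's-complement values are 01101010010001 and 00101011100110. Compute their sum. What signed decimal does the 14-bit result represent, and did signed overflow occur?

-6793; overflow

01101010010001 = 6801 (signed)
00101011100110 = 2790 (signed)
  01101010010001
+ 00101011100110
= 10010101110111
Result 10010101110111: MSB = 1 → 9591 − 16384 = -6793.
Both addends are non-negative but the stored result is negative: signed overflow. The true value 6801 + 2790 = 9591 lies outside [-8192, 8191].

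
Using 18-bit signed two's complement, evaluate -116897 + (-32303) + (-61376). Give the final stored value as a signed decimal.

51568

-116897 + (-32303) = -149200 → wraps to 112944 (011011100100110000)
112944 + (-61376) = 51568 (001100100101110000)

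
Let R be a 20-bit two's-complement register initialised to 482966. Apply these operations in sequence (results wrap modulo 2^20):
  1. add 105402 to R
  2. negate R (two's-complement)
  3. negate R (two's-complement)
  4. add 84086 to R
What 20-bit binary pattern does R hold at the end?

10100100001011000110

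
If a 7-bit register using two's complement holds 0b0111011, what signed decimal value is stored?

59

MSB is 0, so the value is non-negative: 0111011 = 59.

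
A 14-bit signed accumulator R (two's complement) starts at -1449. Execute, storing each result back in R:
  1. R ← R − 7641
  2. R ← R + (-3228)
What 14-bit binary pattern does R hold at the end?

00111111100010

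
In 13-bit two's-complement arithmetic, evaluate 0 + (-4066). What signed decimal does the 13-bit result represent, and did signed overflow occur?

0 → 0000000000000
-4066 → 1000000011110
  0000000000000
+ 1000000011110
= 1000000011110
Result 1000000011110: MSB = 1 → 4126 − 8192 = -4066.
Addends have opposite signs, so signed overflow cannot occur.

-4066; no overflow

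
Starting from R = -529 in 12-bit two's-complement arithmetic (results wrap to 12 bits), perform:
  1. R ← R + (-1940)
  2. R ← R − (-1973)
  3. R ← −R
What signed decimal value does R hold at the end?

496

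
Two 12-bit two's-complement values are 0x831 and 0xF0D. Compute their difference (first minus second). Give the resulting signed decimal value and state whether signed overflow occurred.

0x831 = 100000110001 = -1999 (signed)
0xF0D = 111100001101 = -243 (signed)
Subtract via negate-and-add: invert 111100001101 + 1 = 000011110011 (i.e. 243).
  100000110001
+ 000011110011
= 100100100100
Result 100100100100: MSB = 1 → 2340 − 4096 = -1756.
Addends (after negating the subtrahend) have opposite signs, so signed overflow cannot occur.

-1756; no overflow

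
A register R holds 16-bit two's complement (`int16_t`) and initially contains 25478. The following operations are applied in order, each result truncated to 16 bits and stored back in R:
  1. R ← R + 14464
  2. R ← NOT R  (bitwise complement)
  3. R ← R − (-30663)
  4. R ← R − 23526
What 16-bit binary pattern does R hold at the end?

Start: R = 25478 = 0110001110000110.
R = 25478 + 14464 = 39942; wraps to -25594 = 1001110000000110
R = NOT 1001110000000110 = 0110001111111001 = 25593
R = 25593 − (-30663) = 56256; wraps to -9280 = 1101101111000000
R = -9280 − 23526 = -32806; wraps to 32730 = 0111111111011010

0111111111011010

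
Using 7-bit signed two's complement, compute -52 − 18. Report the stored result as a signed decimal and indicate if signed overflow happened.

58; overflow

-52 → 1001100
18 → 0010010
Subtract via negate-and-add: invert 0010010 + 1 = 1101110 (i.e. -18).
  1001100
+ 1101110
= 0111010  (discard carry-out 1)
Result 0111010: MSB = 0 → value 58.
Both addends (after negating the subtrahend) are negative but the stored result is non-negative: signed overflow. The true value -52 − 18 = -70 lies outside [-64, 63].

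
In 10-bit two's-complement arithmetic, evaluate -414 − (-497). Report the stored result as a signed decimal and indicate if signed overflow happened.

83; no overflow

-414 → 1001100010
-497 → 1000001111
Subtract via negate-and-add: invert 1000001111 + 1 = 0111110001 (i.e. 497).
  1001100010
+ 0111110001
= 0001010011  (discard carry-out 1)
Result 0001010011: MSB = 0 → value 83.
Addends (after negating the subtrahend) have opposite signs, so signed overflow cannot occur.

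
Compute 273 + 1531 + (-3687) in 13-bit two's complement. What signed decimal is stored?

-1883

273 + 1531 = 1804 (0011100001100)
1804 + (-3687) = -1883 (1100010100101)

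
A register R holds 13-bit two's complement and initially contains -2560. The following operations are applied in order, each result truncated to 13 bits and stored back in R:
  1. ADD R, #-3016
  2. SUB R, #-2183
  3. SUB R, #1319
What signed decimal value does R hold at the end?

Start: R = -2560 = 1011000000000.
R = -2560 + (-3016) = -5576; wraps to 2616 = 0101000111000
R = 2616 − (-2183) = 4799; wraps to -3393 = 1001010111111
R = -3393 − 1319 = -4712; wraps to 3480 = 0110110011000

3480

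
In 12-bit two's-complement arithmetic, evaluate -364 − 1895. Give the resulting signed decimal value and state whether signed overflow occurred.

1837; overflow

-364 → 111010010100
1895 → 011101100111
Subtract via negate-and-add: invert 011101100111 + 1 = 100010011001 (i.e. -1895).
  111010010100
+ 100010011001
= 011100101101  (discard carry-out 1)
Result 011100101101: MSB = 0 → value 1837.
Both addends (after negating the subtrahend) are negative but the stored result is non-negative: signed overflow. The true value -364 − 1895 = -2259 lies outside [-2048, 2047].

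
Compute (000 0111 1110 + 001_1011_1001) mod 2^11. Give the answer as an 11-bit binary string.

01000110111

  00001111110
+ 00110111001
= 01000110111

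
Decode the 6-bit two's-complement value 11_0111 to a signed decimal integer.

MSB is 1, so the value is negative.
Invert: 001000. Add 1: 001001 = 9. So the value is −9.

-9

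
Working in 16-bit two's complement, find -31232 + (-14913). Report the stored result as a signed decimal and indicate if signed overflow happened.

-31232 → 1000011000000000
-14913 → 1100010110111111
  1000011000000000
+ 1100010110111111
= 0100101110111111  (discard carry-out 1)
Result 0100101110111111: MSB = 0 → value 19391.
Both addends are negative but the stored result is non-negative: signed overflow. The true value -31232 + (-14913) = -46145 lies outside [-32768, 32767].

19391; overflow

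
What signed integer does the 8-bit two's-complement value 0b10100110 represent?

-90

MSB is 1, so the value is negative.
Invert: 01011001. Add 1: 01011010 = 90. So the value is −90.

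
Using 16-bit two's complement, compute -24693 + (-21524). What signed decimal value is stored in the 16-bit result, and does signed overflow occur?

19319; overflow

-24693 → 1001111110001011
-21524 → 1010101111101100
  1001111110001011
+ 1010101111101100
= 0100101101110111  (discard carry-out 1)
Result 0100101101110111: MSB = 0 → value 19319.
Both addends are negative but the stored result is non-negative: signed overflow. The true value -24693 + (-21524) = -46217 lies outside [-32768, 32767].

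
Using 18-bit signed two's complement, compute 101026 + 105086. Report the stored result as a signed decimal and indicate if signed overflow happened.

-56032; overflow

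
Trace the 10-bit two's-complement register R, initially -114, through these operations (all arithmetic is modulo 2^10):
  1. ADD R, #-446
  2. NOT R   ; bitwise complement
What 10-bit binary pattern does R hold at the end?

1000101111

Start: R = -114 = 1110001110.
R = -114 + (-446) = -560; wraps to 464 = 0111010000
R = NOT 0111010000 = 1000101111 = -465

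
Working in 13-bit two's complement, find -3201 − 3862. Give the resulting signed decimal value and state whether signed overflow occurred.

-3201 → 1001101111111
3862 → 0111100010110
Subtract via negate-and-add: invert 0111100010110 + 1 = 1000011101010 (i.e. -3862).
  1001101111111
+ 1000011101010
= 0010001101001  (discard carry-out 1)
Result 0010001101001: MSB = 0 → value 1129.
Both addends (after negating the subtrahend) are negative but the stored result is non-negative: signed overflow. The true value -3201 − 3862 = -7063 lies outside [-4096, 4095].

1129; overflow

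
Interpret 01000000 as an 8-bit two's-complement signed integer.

MSB is 0, so the value is non-negative: 01000000 = 64.

64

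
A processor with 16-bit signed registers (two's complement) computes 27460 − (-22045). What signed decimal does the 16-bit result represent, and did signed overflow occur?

-16031; overflow

27460 → 0110101101000100
-22045 → 1010100111100011
Subtract via negate-and-add: invert 1010100111100011 + 1 = 0101011000011101 (i.e. 22045).
  0110101101000100
+ 0101011000011101
= 1100000101100001
Result 1100000101100001: MSB = 1 → 49505 − 65536 = -16031.
Both addends (after negating the subtrahend) are non-negative but the stored result is negative: signed overflow. The true value 27460 − (-22045) = 49505 lies outside [-32768, 32767].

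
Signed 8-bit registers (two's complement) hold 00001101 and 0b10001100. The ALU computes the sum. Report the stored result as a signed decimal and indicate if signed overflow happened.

-103; no overflow

00001101 = 13 (signed)
0b10001100 → 10001100 = -116 (signed)
  00001101
+ 10001100
= 10011001
Result 10011001: MSB = 1 → 153 − 256 = -103.
Addends have opposite signs, so signed overflow cannot occur.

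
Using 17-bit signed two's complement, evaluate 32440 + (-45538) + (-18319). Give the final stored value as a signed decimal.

32440 + (-45538) = -13098 (11100110011010110)
-13098 + (-18319) = -31417 (11000010101000111)

-31417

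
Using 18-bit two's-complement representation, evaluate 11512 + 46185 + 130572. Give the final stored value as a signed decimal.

11512 + 46185 = 57697 (001110000101100001)
57697 + 130572 = 188269 → wraps to -73875 (101101111101101101)

-73875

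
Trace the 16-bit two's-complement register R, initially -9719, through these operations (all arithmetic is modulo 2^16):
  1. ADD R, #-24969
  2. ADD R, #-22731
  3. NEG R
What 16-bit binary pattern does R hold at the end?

1110000001001011

Start: R = -9719 = 1101101000001001.
R = -9719 + (-24969) = -34688; wraps to 30848 = 0111100010000000
R = 30848 + (-22731) = 8117 = 0001111110110101
R = −(8117) = -8117 = 1110000001001011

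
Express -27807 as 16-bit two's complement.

1001001101100001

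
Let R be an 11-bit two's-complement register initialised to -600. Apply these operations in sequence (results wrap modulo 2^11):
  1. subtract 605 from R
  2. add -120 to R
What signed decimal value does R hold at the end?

723

Start: R = -600 = 10110101000.
R = -600 − 605 = -1205; wraps to 843 = 01101001011
R = 843 + (-120) = 723 = 01011010011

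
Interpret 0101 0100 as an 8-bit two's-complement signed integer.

MSB is 0, so the value is non-negative: 01010100 = 84.

84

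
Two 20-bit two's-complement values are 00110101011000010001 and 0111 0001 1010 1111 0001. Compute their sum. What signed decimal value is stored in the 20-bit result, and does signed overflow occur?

-364286; overflow

00110101011000010001 = 218641 (signed)
0111 0001 1010 1111 0001 → 01110001101011110001 = 465649 (signed)
  00110101011000010001
+ 01110001101011110001
= 10100111000100000010
Result 10100111000100000010: MSB = 1 → 684290 − 1048576 = -364286.
Both addends are non-negative but the stored result is negative: signed overflow. The true value 218641 + 465649 = 684290 lies outside [-524288, 524287].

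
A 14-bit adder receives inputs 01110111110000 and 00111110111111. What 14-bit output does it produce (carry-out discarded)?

10110110101111

  01110111110000
+ 00111110111111
= 10110110101111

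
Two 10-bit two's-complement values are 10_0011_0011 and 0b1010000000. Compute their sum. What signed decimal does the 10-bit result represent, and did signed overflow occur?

10_0011_0011 → 1000110011 = -461 (signed)
0b1010000000 → 1010000000 = -384 (signed)
  1000110011
+ 1010000000
= 0010110011  (discard carry-out 1)
Result 0010110011: MSB = 0 → value 179.
Both addends are negative but the stored result is non-negative: signed overflow. The true value -461 + (-384) = -845 lies outside [-512, 511].

179; overflow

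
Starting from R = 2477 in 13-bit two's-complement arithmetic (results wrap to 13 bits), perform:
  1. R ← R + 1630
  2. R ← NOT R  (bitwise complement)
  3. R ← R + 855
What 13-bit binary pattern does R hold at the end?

1001101001011

Start: R = 2477 = 0100110101101.
R = 2477 + 1630 = 4107; wraps to -4085 = 1000000001011
R = NOT 1000000001011 = 0111111110100 = 4084
R = 4084 + 855 = 4939; wraps to -3253 = 1001101001011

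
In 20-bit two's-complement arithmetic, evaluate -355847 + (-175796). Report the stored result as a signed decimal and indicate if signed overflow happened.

516933; overflow

-355847 → 10101001000111111001
-175796 → 11010101000101001100
  10101001000111111001
+ 11010101000101001100
= 01111110001101000101  (discard carry-out 1)
Result 01111110001101000101: MSB = 0 → value 516933.
Both addends are negative but the stored result is non-negative: signed overflow. The true value -355847 + (-175796) = -531643 lies outside [-524288, 524287].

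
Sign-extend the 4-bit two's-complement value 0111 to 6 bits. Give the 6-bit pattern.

000111

MSB of 0111 is 0; replicate it into the new high bits.
00|0111 → 000111 (still 7).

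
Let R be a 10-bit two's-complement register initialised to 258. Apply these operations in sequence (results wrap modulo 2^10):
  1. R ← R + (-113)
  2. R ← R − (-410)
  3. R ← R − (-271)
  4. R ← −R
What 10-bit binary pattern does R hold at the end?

0011000110

Start: R = 258 = 0100000010.
R = 258 + (-113) = 145 = 0010010001
R = 145 − (-410) = 555; wraps to -469 = 1000101011
R = -469 − (-271) = -198 = 1100111010
R = −(-198) = 198 = 0011000110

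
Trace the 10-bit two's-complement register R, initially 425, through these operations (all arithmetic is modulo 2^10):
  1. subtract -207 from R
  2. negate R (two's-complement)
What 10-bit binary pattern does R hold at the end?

Start: R = 425 = 0110101001.
R = 425 − (-207) = 632; wraps to -392 = 1001111000
R = −(-392) = 392 = 0110001000

0110001000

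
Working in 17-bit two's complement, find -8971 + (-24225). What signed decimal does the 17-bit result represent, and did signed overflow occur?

-33196; no overflow

-8971 → 11101110011110101
-24225 → 11010000101011111
  11101110011110101
+ 11010000101011111
= 10111111001010100  (discard carry-out 1)
Result 10111111001010100: MSB = 1 → 97876 − 131072 = -33196.
Both addends are negative and so is the stored result: no signed overflow.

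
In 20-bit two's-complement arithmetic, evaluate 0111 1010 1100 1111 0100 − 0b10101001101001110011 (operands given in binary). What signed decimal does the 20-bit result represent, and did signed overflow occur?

-191871; overflow

0111 1010 1100 1111 0100 → 01111010110011110100 = 503028 (signed)
0b10101001101001110011 → 10101001101001110011 = -353677 (signed)
Subtract via negate-and-add: invert 10101001101001110011 + 1 = 01010110010110001101 (i.e. 353677).
  01111010110011110100
+ 01010110010110001101
= 11010001001010000001
Result 11010001001010000001: MSB = 1 → 856705 − 1048576 = -191871.
Both addends (after negating the subtrahend) are non-negative but the stored result is negative: signed overflow. The true value 503028 − (-353677) = 856705 lies outside [-524288, 524287].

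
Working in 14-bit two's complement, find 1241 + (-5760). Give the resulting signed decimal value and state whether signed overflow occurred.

-4519; no overflow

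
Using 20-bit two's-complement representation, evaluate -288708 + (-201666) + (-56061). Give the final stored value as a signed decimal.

-288708 + (-201666) = -490374 (10001000010001111010)
-490374 + (-56061) = -546435 → wraps to 502141 (01111010100101111101)

502141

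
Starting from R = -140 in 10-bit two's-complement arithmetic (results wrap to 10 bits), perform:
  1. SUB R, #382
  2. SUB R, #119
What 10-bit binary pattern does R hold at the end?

0101111111

Start: R = -140 = 1101110100.
R = -140 − 382 = -522; wraps to 502 = 0111110110
R = 502 − 119 = 383 = 0101111111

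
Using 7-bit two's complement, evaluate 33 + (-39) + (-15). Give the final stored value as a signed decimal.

33 + (-39) = -6 (1111010)
-6 + (-15) = -21 (1101011)

-21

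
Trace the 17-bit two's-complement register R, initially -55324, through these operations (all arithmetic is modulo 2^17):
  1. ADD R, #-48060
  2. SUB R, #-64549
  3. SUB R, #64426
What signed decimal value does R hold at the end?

27811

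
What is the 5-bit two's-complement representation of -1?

11111

|-1| = 1 = 00001 in 5 bits.
Invert the bits: 11110. Add 1: 11111.
Check: 11111 reads as 31 − 32 = -1.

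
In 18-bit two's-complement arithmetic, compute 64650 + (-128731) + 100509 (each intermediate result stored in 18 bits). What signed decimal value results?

36428

64650 + (-128731) = -64081 (110000010110101111)
-64081 + 100509 = 36428 (001000111001001100)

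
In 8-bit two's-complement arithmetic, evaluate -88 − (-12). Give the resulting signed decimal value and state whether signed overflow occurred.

-88 → 10101000
-12 → 11110100
Subtract via negate-and-add: invert 11110100 + 1 = 00001100 (i.e. 12).
  10101000
+ 00001100
= 10110100
Result 10110100: MSB = 1 → 180 − 256 = -76.
Addends (after negating the subtrahend) have opposite signs, so signed overflow cannot occur.

-76; no overflow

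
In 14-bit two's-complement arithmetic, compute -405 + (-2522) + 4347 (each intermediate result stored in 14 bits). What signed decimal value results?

-405 + (-2522) = -2927 (11010010010001)
-2927 + 4347 = 1420 (00010110001100)

1420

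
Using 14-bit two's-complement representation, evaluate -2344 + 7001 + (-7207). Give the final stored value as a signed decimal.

-2344 + 7001 = 4657 (01001000110001)
4657 + (-7207) = -2550 (11011000001010)

-2550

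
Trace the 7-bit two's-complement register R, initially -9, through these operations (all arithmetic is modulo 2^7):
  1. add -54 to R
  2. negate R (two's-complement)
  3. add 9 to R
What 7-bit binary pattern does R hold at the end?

Start: R = -9 = 1110111.
R = -9 + (-54) = -63 = 1000001
R = −(-63) = 63 = 0111111
R = 63 + 9 = 72; wraps to -56 = 1001000

1001000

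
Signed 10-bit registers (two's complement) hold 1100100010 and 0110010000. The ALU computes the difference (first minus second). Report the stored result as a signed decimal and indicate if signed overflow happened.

402; overflow

1100100010 = -222 (signed)
0110010000 = 400 (signed)
Subtract via negate-and-add: invert 0110010000 + 1 = 1001110000 (i.e. -400).
  1100100010
+ 1001110000
= 0110010010  (discard carry-out 1)
Result 0110010010: MSB = 0 → value 402.
Both addends (after negating the subtrahend) are negative but the stored result is non-negative: signed overflow. The true value -222 − 400 = -622 lies outside [-512, 511].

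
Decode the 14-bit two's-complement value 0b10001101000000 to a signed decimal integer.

-7360

MSB is 1, so the value is negative.
Unsigned reading: 9024. Subtract 2^14 = 16384: 9024 − 16384 = -7360.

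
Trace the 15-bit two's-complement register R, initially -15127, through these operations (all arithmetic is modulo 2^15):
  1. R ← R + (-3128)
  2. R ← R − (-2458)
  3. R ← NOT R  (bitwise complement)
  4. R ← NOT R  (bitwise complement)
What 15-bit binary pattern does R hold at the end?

Start: R = -15127 = 100010011101001.
R = -15127 + (-3128) = -18255; wraps to 14513 = 011100010110001
R = 14513 − (-2458) = 16971; wraps to -15797 = 100001001001011
R = NOT 100001001001011 = 011110110110100 = 15796
R = NOT 011110110110100 = 100001001001011 = -15797

100001001001011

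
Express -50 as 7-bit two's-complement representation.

1001110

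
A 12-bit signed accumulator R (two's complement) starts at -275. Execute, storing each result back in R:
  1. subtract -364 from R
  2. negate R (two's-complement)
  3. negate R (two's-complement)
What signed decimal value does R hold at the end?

89

Start: R = -275 = 111011101101.
R = -275 − (-364) = 89 = 000001011001
R = −(89) = -89 = 111110100111
R = −(-89) = 89 = 000001011001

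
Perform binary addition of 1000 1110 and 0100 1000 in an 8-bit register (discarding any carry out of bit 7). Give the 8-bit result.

11010110

  10001110
+ 01001000
= 11010110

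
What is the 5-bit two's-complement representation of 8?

8 is non-negative, so write it directly in 5 bits: 01000.

01000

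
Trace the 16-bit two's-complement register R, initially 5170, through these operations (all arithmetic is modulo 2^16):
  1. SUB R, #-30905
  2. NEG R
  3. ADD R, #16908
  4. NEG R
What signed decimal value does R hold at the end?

19167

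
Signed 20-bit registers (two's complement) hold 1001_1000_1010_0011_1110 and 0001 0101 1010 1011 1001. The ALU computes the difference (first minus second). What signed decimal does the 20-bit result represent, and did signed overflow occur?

-512123; no overflow

1001_1000_1010_0011_1110 → 10011000101000111110 = -423362 (signed)
0001 0101 1010 1011 1001 → 00010101101010111001 = 88761 (signed)
Subtract via negate-and-add: invert 00010101101010111001 + 1 = 11101010010101000111 (i.e. -88761).
  10011000101000111110
+ 11101010010101000111
= 10000010111110000101  (discard carry-out 1)
Result 10000010111110000101: MSB = 1 → 536453 − 1048576 = -512123.
Both addends (after negating the subtrahend) are negative and so is the stored result: no signed overflow.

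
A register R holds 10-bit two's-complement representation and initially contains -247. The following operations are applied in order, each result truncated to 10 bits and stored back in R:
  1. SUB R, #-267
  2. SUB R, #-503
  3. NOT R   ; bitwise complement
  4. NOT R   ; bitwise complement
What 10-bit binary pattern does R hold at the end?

1000001011

Start: R = -247 = 1100001001.
R = -247 − (-267) = 20 = 0000010100
R = 20 − (-503) = 523; wraps to -501 = 1000001011
R = NOT 1000001011 = 0111110100 = 500
R = NOT 0111110100 = 1000001011 = -501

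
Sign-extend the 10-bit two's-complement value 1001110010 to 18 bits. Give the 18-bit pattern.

MSB of 1001110010 is 1; replicate it into the new high bits.
11111111|1001110010 → 111111111001110010 (still -398).

111111111001110010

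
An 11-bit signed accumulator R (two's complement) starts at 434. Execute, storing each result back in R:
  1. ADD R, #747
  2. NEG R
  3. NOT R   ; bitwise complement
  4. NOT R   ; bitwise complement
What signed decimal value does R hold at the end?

Start: R = 434 = 00110110010.
R = 434 + 747 = 1181; wraps to -867 = 10010011101
R = −(-867) = 867 = 01101100011
R = NOT 01101100011 = 10010011100 = -868
R = NOT 10010011100 = 01101100011 = 867

867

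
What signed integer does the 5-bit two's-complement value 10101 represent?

MSB is 1, so the value is negative.
Invert: 01010. Add 1: 01011 = 11. So the value is −11.

-11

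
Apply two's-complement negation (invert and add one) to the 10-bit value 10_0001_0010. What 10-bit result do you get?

0111101110

Invert: 0111101101. Add 1: 0111101110.
Check: 1000010010 = -494, 0111101110 = 494.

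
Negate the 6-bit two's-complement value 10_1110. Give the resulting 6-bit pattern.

Invert: 010001. Add 1: 010010.

010010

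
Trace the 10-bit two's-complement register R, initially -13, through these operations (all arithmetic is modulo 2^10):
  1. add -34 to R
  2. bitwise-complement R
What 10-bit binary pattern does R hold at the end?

Start: R = -13 = 1111110011.
R = -13 + (-34) = -47 = 1111010001
R = NOT 1111010001 = 0000101110 = 46

0000101110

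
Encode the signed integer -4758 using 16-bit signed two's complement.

1110110101101010

|-4758| = 4758 = 0001001010010110 in 16 bits.
Invert the bits: 1110110101101001. Add 1: 1110110101101010.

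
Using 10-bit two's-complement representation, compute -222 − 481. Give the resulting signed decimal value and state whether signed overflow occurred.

321; overflow

-222 → 1100100010
481 → 0111100001
Subtract via negate-and-add: invert 0111100001 + 1 = 1000011111 (i.e. -481).
  1100100010
+ 1000011111
= 0101000001  (discard carry-out 1)
Result 0101000001: MSB = 0 → value 321.
Both addends (after negating the subtrahend) are negative but the stored result is non-negative: signed overflow. The true value -222 − 481 = -703 lies outside [-512, 511].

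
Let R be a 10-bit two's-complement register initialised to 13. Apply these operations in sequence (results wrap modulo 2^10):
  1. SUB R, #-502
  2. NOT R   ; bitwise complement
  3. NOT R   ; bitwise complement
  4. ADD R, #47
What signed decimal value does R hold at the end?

-462

Start: R = 13 = 0000001101.
R = 13 − (-502) = 515; wraps to -509 = 1000000011
R = NOT 1000000011 = 0111111100 = 508
R = NOT 0111111100 = 1000000011 = -509
R = -509 + 47 = -462 = 1000110010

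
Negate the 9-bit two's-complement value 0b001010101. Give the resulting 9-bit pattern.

Invert: 110101010. Add 1: 110101011.

110101011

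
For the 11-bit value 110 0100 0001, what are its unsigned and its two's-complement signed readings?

unsigned = 1601, signed = -447

Unsigned: 11001000001 = 1601.
Signed: MSB=1 → 1601 − 2048 = -447.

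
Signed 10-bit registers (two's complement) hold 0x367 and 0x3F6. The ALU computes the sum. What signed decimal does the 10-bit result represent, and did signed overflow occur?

-163; no overflow

0x367 = 1101100111 = -153 (signed)
0x3F6 = 1111110110 = -10 (signed)
  1101100111
+ 1111110110
= 1101011101  (discard carry-out 1)
Result 1101011101: MSB = 1 → 861 − 1024 = -163.
Both addends are negative and so is the stored result: no signed overflow.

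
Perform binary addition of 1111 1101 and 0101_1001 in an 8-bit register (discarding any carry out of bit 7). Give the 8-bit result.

01010110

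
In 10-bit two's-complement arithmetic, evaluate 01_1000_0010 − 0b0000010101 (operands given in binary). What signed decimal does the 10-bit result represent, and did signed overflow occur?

365; no overflow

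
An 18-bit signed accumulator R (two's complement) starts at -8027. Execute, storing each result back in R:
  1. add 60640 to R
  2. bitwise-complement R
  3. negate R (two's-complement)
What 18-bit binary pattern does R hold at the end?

001100110110000110

Start: R = -8027 = 111110000010100101.
R = -8027 + 60640 = 52613 = 001100110110000101
R = NOT 001100110110000101 = 110011001001111010 = -52614
R = −(-52614) = 52614 = 001100110110000110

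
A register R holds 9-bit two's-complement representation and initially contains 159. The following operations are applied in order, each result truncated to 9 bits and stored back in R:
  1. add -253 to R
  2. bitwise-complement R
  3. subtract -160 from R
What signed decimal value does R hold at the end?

253

Start: R = 159 = 010011111.
R = 159 + (-253) = -94 = 110100010
R = NOT 110100010 = 001011101 = 93
R = 93 − (-160) = 253 = 011111101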